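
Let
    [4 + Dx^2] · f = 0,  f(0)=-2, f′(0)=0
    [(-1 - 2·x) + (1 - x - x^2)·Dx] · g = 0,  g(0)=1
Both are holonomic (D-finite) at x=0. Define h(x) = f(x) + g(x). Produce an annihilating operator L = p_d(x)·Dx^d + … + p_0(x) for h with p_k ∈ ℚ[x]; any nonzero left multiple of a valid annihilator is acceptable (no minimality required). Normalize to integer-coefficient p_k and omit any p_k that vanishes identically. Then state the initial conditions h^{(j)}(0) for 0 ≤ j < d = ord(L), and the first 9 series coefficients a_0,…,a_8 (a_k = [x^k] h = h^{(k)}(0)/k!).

f: a_k = -2, 0, 4, 0, -4/3, 0, 8/45, 0, -4/315, …
g: a_k = 1, 1, 2, 3, 5, 8, 13, 21, 34, …
f+g: L₀ = lclm(L_f,L_g), ord ≤ 2+1.
L = (-44 - 96·x - 32·x^2 - 48·x^3 - 40·x^4 - 16·x^5) + (16 - 20·x - 8·x^2 + 16·x^3 - 12·x^4 - 24·x^5 - 8·x^6)·Dx + (-11 - 24·x - 8·x^2 - 12·x^3 - 10·x^4 - 4·x^5)·Dx^2 + (4 - 5·x - 2·x^2 + 4·x^3 - 3·x^4 - 6·x^5 - 2·x^6)·Dx^3  (order 3).
h: a_k = -1, 1, 6, 3, 11/3, 8, 593/45, 21, 10706/315, …
ICs: h(0) = -1, h′(0) = 1, h′′(0) = 12.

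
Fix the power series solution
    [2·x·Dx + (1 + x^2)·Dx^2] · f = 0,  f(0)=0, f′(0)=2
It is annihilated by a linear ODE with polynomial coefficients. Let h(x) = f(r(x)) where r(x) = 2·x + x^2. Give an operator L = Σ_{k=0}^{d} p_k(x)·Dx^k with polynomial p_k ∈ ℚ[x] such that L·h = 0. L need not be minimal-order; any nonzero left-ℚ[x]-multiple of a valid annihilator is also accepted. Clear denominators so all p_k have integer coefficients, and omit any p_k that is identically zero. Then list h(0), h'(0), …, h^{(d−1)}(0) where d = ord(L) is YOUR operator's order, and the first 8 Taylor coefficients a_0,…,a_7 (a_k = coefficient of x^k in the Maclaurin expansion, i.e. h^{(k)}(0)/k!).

L = (-1 + 8·x + 16·x^2 + 12·x^3 + 3·x^4)·Dx + (1 + x + 4·x^2 + 8·x^3 + 5·x^4 + x^5)·Dx^2  (order 2).
h: a_k = 0, 4, 2, -16/3, -8, 44/5, 94/3, -32/7, …
ICs: h(0) = 0, h′(0) = 4.

f: a_k = 0, 2, 0, -2/3, 0, 2/5, 0, -2/7, …
L₀ from L_f via x↦r, Dx↦r'^{-1}Dx.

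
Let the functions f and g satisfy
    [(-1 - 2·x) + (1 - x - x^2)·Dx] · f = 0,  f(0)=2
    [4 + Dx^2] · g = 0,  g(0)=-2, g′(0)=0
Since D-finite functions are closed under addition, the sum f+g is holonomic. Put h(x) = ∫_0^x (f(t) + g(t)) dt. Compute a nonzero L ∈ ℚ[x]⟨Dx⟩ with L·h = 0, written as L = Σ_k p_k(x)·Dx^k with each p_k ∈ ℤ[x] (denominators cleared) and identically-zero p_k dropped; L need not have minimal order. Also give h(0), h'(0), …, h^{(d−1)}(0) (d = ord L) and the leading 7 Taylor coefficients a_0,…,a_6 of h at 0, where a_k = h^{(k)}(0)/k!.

L = (44 + 96·x + 32·x^2 + 48·x^3 + 40·x^4 + 16·x^5)·Dx + (-16 + 20·x + 8·x^2 - 16·x^3 + 12·x^4 + 24·x^5 + 8·x^6)·Dx^2 + (11 + 24·x + 8·x^2 + 12·x^3 + 10·x^4 + 4·x^5)·Dx^3 + (-4 + 5·x + 2·x^2 - 4·x^3 + 3·x^4 + 6·x^5 + 2·x^6)·Dx^4  (order 4).
h: a_k = 0, 0, 1, 8/3, 3/2, 26/15, 8/3, …
ICs: h(0) = 0, h′(0) = 0, h′′(0) = 2, h′′′(0) = 16.

f: a_k = 2, 2, 4, 6, 10, 16, 26, …
g: a_k = -2, 0, 4, 0, -4/3, 0, 8/45, …
Sum ⇒ L₀ = lclm(L_f,L_g) in ℚ(x)⟨Dx⟩.
h=∫h₀ ⇒ L = L₀·Dx.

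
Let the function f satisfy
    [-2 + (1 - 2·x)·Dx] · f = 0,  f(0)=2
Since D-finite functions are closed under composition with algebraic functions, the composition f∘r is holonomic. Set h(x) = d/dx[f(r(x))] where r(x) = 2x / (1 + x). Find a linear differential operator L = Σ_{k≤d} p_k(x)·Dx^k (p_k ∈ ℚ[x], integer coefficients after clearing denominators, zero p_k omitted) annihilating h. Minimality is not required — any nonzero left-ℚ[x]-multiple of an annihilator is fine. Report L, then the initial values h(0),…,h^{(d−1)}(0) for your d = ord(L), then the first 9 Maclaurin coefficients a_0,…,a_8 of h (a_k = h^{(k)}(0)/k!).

L = 6 + (-1 + 3·x)·Dx  (order 1).
h: a_k = 8, 48, 216, 864, 3240, 11664, 40824, 139968, 472392, …
ICs: h(0) = 8.

f: a_k = 2, 4, 8, 16, 32, 64, 128, 256, 512, …
f∘r: x↦r, Dx↦Dx/r' in L_f ⇒ L₀.
Differentiate: ansatz ord ≤ ord L₀ ⇒ L.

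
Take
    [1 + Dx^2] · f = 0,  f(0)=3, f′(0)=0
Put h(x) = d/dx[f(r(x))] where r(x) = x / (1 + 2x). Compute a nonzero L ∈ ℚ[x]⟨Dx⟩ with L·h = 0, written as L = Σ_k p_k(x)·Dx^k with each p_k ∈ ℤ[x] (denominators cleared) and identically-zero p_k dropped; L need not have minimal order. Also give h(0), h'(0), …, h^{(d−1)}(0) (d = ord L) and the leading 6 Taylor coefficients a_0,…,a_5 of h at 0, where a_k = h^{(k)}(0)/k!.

f: a_k = 3, 0, -3/2, 0, 1/8, 0, …
Change of var in L_f (x↦r) gives L₀.
h₀' ⇒ L via d/dx closure of L₀.
L = (25 + 96·x + 96·x^2) + (12 + 72·x + 144·x^2 + 96·x^3)·Dx + (1 + 8·x + 24·x^2 + 32·x^3 + 16·x^4)·Dx^2  (order 2).
h: a_k = 0, -3, 18, -143/2, 235, -27601/40, …
ICs: h(0) = 0, h′(0) = -3.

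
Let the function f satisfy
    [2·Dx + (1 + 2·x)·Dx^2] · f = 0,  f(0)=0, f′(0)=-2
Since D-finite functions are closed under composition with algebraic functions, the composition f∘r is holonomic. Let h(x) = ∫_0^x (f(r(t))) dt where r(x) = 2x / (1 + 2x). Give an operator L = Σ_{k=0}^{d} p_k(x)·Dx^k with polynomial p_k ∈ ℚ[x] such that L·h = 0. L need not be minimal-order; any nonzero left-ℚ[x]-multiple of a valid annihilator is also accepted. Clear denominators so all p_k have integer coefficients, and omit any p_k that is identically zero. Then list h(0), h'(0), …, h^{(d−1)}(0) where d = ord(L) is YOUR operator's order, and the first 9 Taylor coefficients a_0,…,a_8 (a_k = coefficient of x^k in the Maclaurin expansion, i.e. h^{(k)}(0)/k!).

L = (8 + 24·x)·Dx^2 + (1 + 8·x + 12·x^2)·Dx^3  (order 3).
h: a_k = 0, 0, -2, 16/3, -52/3, 64, -3872/15, 3328/3, -34976/7, …
ICs: h(0) = 0, h′(0) = 0, h′′(0) = -4.

f: a_k = 0, -2, 2, -8/3, 4, -32/5, 32/3, -128/7, 32, …
h₀=f(r): pull back L_f along r ⇒ L₀.
h=∫₀ˣh₀: take L = L₀·Dx.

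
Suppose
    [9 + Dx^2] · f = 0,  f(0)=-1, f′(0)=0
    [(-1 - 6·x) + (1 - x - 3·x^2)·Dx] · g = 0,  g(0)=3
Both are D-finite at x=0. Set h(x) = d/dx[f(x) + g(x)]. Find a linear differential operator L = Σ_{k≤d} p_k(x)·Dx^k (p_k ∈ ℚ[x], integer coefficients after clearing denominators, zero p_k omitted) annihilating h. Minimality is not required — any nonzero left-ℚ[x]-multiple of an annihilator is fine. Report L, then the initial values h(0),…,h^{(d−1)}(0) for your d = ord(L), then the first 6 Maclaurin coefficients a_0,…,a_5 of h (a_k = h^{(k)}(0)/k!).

f: a_k = -1, 0, 9/2, 0, -27/8, 0, …
g: a_k = 3, 3, 12, 21, 57, 120, …
Sum ⇒ L₀ = lclm(L_f,L_g) in ℚ(x)⟨Dx⟩.
h₀' ⇒ L via d/dx closure of L₀.
L = (1584 + 7614·x + 25326·x^2 + 15390·x^3 + 26730·x^4 + 13122·x^5 + 13122·x^6) + (-153 - 819·x + 918·x^2 + 2133·x^3 + 1620·x^4 + 3645·x^5 + 5103·x^6 + 4374·x^7)·Dx + (176 + 846·x + 2814·x^2 + 1710·x^3 + 2970·x^4 + 1458·x^5 + 1458·x^6)·Dx^2 + (-17 - 91·x + 102·x^2 + 237·x^3 + 180·x^4 + 405·x^5 + 567·x^6 + 486·x^7)·Dx^3  (order 3).
h: a_k = 3, 33, 63, 429/2, 600, 70083/40, …
ICs: h(0) = 3, h′(0) = 33, h′′(0) = 126.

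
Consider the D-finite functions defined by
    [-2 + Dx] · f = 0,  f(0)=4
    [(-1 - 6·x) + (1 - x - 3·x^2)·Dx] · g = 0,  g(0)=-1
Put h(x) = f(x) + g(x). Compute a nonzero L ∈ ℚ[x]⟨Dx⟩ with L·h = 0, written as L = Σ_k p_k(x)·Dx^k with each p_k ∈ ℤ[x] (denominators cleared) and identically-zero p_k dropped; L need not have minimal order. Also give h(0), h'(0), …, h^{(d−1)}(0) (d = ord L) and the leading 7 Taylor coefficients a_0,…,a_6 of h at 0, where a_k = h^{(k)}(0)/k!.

L = (12 + 16·x + 144·x^2 + 72·x^3) + (-4 - 26·x - 74·x^2 + 24·x^3 + 36·x^4)·Dx + (-1 + 9·x + x^2 - 30·x^3 - 18·x^4)·Dx^2  (order 2).
h: a_k = 3, 7, 4, -5/3, -49/3, -584/15, -4349/45, …
ICs: h(0) = 3, h′(0) = 7.

f: a_k = 4, 8, 8, 16/3, 8/3, 16/15, 16/45, …
g: a_k = -1, -1, -4, -7, -19, -40, -97, …
Weyl lclm of L_f,L_g ⇒ L₀ (ord ≤ 2).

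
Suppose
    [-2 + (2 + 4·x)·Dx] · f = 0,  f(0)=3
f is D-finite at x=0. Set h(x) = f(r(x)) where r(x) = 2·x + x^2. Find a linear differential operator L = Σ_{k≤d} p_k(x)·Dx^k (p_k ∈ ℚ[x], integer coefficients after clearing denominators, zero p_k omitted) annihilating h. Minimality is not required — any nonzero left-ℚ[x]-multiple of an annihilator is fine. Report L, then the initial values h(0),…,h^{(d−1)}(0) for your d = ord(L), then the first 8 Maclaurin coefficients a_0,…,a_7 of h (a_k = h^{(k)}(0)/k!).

L = (-2 - 2·x) + (1 + 4·x + 2·x^2)·Dx  (order 1).
h: a_k = 3, 6, -3, 6, -27/2, 33, -171/2, 231, …
ICs: h(0) = 3.

f: a_k = 3, 3, -3/2, 3/2, -15/8, 21/8, -63/16, 99/16, …
Substitute x→r, Dx→(1/r')Dx; clear ⇒ L₀.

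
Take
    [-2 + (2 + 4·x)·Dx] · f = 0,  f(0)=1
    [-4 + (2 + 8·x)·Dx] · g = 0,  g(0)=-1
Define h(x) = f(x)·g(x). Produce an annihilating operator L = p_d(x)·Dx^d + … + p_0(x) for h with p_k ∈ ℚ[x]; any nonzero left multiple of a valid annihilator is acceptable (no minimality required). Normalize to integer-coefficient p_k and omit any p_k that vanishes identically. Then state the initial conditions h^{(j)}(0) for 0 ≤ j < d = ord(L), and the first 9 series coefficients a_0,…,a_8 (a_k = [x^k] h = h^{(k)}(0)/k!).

f: a_k = 1, 1, -1/2, 1/2, -5/8, 7/8, -21/16, 33/16, -429/128, …
g: a_k = -1, -2, 2, -4, 10, -28, 84, -264, 858, …
h₀=f·g: eliminate ⇒ L₀, order ≤ 1·1.
L = (-3 - 8·x) + (1 + 6·x + 8·x^2)·Dx  (order 1).
h: a_k = -1, -3, 1/2, -3/2, 37/8, -117/8, 757/16, -2499/16, 67181/128, …
ICs: h(0) = -1.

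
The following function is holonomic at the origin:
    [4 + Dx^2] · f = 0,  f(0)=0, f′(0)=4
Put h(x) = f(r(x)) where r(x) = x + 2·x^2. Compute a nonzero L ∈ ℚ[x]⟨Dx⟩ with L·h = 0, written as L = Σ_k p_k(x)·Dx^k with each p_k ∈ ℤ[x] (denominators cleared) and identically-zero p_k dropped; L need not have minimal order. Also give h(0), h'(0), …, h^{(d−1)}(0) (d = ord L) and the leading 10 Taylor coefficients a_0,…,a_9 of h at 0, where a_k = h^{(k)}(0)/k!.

f: a_k = 0, 4, 0, -8/3, 0, 8/15, 0, -16/315, 0, 8/2835, …
Change of var in L_f (x↦r) gives L₀.
L = (4 + 48·x + 192·x^2 + 256·x^3) - 4·Dx + (1 + 4·x)·Dx^2  (order 2).
h: a_k = 0, 4, 8, -8/3, -16, -472/15, -16, 6704/315, 1888/45, 108872/2835, …
ICs: h(0) = 0, h′(0) = 4.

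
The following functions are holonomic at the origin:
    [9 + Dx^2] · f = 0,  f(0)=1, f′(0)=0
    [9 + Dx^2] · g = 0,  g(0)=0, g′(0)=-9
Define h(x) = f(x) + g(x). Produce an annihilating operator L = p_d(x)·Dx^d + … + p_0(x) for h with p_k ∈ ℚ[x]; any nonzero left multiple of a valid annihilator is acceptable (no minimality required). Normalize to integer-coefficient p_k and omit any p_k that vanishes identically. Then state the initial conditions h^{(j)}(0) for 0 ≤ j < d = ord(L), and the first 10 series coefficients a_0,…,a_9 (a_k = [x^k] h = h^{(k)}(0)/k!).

f: a_k = 1, 0, -9/2, 0, 27/8, 0, -81/80, 0, 729/4480, 0, …
g: a_k = 0, -9, 0, 27/2, 0, -243/40, 0, 729/560, 0, -729/4480, …
f+g: L₀ = lclm(L_f,L_g), ord ≤ 2+2.
L = 9 + Dx^2  (order 2).
h: a_k = 1, -9, -9/2, 27/2, 27/8, -243/40, -81/80, 729/560, 729/4480, -729/4480, …
ICs: h(0) = 1, h′(0) = -9.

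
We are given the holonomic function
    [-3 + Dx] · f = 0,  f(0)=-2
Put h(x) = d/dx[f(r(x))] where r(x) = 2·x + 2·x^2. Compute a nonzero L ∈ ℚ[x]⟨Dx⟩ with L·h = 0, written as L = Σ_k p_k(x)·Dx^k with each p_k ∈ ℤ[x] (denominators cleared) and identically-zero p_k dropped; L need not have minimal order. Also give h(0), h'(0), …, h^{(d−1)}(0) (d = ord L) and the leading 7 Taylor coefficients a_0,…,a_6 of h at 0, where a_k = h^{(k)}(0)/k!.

L = (8 + 24·x + 24·x^2) + (-1 - 2·x)·Dx  (order 1).
h: a_k = -12, -96, -432, -1440, -3888, -44928/5, -91584/5, …
ICs: h(0) = -12.

f: a_k = -2, -6, -9, -9, -27/4, -81/20, -81/40, …
Change of var in L_f (x↦r) gives L₀.
Derive L from L₀ (diff closure).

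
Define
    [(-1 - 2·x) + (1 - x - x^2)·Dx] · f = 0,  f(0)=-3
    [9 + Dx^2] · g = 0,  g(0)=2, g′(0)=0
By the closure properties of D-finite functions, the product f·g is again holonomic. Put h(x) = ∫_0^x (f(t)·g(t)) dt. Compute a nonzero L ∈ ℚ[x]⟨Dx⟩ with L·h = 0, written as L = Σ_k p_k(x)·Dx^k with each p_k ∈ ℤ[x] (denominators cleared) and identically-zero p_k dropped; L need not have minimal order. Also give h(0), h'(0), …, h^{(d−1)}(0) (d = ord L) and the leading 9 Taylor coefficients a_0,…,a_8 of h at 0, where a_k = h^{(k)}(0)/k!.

f: a_k = -3, -3, -6, -9, -15, -24, -39, -63, -102, …
g: a_k = 2, 0, -9, 0, 27/4, 0, -81/40, 0, 729/2240, …
Sym-product of L_f,L_g gives L₀ (≤ ord 2).
h=∫h₀ ⇒ L = L₀·Dx.
L = (-7 + 9·x + 9·x^2)·Dx + (2 + 4·x)·Dx^2 + (-1 + x + x^2)·Dx^3  (order 3).
h: a_k = 0, -6, -3, 5, 9/4, 3/4, 17/8, 129/40, 1413/320, …
ICs: h(0) = 0, h′(0) = -6, h′′(0) = -6.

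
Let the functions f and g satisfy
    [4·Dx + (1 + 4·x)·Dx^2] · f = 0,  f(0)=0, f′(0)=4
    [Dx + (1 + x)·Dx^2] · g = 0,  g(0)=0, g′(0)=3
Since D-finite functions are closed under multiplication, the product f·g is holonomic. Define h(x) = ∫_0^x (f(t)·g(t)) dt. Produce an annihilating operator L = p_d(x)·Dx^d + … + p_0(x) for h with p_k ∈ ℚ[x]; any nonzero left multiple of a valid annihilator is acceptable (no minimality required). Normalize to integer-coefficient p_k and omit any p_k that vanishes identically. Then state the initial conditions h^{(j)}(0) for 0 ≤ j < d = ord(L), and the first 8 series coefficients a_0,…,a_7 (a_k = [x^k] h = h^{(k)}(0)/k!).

L = (136 + 320·x + 256·x^2)·Dx^2 + (290 + 1464·x + 2400·x^2 + 1280·x^3)·Dx^3 + (92 + 740·x + 1992·x^2 + 2240·x^3 + 896·x^4)·Dx^4 + (5 + 58·x + 245·x^2 + 464·x^3 + 400·x^4 + 128·x^5)·Dx^5  (order 5).
h: a_k = 0, 0, 0, 4, -15/2, 16, -235/6, 1586/15, …
ICs: h(0) = 0, h′(0) = 0, h′′(0) = 0, h′′′(0) = 24, h′′′′(0) = -180.

f: a_k = 0, 4, -8, 64/3, -64, 1024/5, -2048/3, 16384/7, …
g: a_k = 0, 3, -3/2, 1, -3/4, 3/5, -1/2, 3/7, …
Sym-product of L_f,L_g gives L₀ (≤ ord 4).
h=∫₀ˣh₀: take L = L₀·Dx.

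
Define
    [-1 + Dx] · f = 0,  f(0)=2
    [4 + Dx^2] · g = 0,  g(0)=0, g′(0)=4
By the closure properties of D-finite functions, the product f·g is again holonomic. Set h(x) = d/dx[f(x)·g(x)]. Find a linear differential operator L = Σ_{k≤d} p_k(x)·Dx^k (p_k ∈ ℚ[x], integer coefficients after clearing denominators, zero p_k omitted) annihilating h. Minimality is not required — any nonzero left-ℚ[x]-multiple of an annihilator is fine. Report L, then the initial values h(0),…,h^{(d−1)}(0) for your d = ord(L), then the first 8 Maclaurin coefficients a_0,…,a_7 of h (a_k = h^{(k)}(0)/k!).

f: a_k = 2, 2, 1, 1/3, 1/12, 1/60, 1/360, 1/2520, …
g: a_k = 0, 4, 0, -8/3, 0, 8/15, 0, -16/315, …
L₀ := L_f ⊗_s L_g (sym. prod.), ord ≤ 2.
h=h₀': d/dx-closure on L₀ ⇒ L.
L = 5 - 2·Dx + Dx^2  (order 2).
h: a_k = 8, 16, -4, -16, -19/3, 22/15, 139/90, 4/15, …
ICs: h(0) = 8, h′(0) = 16.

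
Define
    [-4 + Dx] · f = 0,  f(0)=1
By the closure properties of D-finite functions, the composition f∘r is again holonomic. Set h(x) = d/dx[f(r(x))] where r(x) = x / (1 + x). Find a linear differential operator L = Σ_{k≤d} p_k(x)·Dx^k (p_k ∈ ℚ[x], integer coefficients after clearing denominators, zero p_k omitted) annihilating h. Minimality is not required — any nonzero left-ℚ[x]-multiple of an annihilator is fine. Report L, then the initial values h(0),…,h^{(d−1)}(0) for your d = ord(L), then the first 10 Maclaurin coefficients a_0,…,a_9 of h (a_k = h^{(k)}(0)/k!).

f: a_k = 1, 4, 8, 32/3, 32/3, 128/15, 256/45, 1024/315, 512/315, 2048/2835, …
L₀ from L_f via x↦r, Dx↦r'^{-1}Dx.
Derive L from L₀ (diff closure).
L = (2 - 2·x) + (-1 - 2·x - x^2)·Dx  (order 1).
h: a_k = 4, 8, -4, -16/3, 28/3, -88/15, -68/45, 2528/315, -3316/315, 23672/2835, …
ICs: h(0) = 4.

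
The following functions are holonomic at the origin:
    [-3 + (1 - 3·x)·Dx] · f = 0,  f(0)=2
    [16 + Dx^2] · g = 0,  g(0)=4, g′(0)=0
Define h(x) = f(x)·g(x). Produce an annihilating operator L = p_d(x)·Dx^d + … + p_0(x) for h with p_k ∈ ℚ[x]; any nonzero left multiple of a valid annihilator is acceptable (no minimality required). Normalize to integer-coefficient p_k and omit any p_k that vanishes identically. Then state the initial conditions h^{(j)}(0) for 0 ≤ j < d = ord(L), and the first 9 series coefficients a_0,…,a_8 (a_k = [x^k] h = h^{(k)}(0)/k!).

L = (-16 + 48·x) + 6·Dx + (-1 + 3·x)·Dx^2  (order 2).
h: a_k = 8, 24, 8, 24, 472/3, 472, 61672/45, 61672/15, 3889432/315, …
ICs: h(0) = 8, h′(0) = 24.

f: a_k = 2, 6, 18, 54, 162, 486, 1458, 4374, 13122, …
g: a_k = 4, 0, -32, 0, 128/3, 0, -1024/45, 0, 2048/315, …
h₀=f·g: eliminate ⇒ L₀, order ≤ 1·2.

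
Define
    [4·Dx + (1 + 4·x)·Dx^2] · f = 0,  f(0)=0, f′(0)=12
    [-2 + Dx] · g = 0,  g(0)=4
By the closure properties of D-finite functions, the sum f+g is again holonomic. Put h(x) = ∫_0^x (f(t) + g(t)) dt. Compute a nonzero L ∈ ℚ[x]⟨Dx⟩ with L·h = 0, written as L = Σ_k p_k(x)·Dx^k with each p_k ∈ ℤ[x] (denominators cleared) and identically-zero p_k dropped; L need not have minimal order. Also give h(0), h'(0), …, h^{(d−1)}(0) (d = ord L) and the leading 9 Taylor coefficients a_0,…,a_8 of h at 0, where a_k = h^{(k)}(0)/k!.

f: a_k = 0, 12, -24, 64, -192, 3072/5, -2048, 49152/7, -24576, …
g: a_k = 4, 8, 8, 16/3, 8/3, 16/15, 16/45, 32/315, 8/315, …
f+g: L₀ = lclm(L_f,L_g), ord ≤ 2+1.
Integrate: L := L₀·Dx.
L = (-40 - 32·x)·Dx^2 + (14 - 16·x - 32·x^2)·Dx^3 + (3 + 16·x + 16·x^2)·Dx^4  (order 4).
h: a_k = 0, 4, 10, -16/3, 52/3, -568/15, 4616/45, -92144/315, 276484/315, …
ICs: h(0) = 0, h′(0) = 4, h′′(0) = 20, h′′′(0) = -32.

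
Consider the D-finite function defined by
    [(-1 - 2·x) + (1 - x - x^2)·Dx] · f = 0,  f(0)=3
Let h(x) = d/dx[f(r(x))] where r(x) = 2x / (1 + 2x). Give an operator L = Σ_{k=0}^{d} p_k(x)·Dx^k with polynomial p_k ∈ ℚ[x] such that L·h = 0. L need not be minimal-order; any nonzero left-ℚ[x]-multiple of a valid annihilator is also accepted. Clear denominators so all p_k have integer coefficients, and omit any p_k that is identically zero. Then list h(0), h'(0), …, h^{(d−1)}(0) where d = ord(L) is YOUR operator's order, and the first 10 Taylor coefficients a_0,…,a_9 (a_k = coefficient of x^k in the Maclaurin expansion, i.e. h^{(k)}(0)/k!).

L = (4 + 24·x + 96·x^2 + 96·x^3) + (-1 - 10·x - 24·x^2 + 8·x^3 + 48·x^4)·Dx  (order 1).
h: a_k = 6, 24, 0, 192, -480, 2304, -8064, 30720, -110592, 399360, …
ICs: h(0) = 6.

f: a_k = 3, 3, 6, 9, 15, 24, 39, 63, 102, 165, …
h₀=f(r): pull back L_f along r ⇒ L₀.
Derive L from L₀ (diff closure).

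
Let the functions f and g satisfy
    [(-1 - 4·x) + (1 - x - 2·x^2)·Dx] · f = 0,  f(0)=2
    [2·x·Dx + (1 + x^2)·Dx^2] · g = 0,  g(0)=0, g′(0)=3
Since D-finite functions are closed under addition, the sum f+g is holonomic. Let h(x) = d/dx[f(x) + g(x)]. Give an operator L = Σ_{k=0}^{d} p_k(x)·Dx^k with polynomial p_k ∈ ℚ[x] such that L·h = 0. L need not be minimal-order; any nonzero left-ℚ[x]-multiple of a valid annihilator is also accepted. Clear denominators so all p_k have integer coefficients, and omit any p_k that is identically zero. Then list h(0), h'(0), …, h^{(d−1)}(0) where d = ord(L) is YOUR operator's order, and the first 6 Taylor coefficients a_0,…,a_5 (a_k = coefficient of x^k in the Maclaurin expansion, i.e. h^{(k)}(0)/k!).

L = (-6 + 24·x + 162·x^2 + 240·x^3 + 384·x^4 + 48·x^6) + (16 + 74·x + 88·x^2 + 226·x^3 + 212·x^4 + 304·x^5 + 12·x^6 + 48·x^7)·Dx + (-3 - 4·x - 8·x^2 + 28·x^3 + 27·x^4 + 36·x^5 + 40·x^6 + 4·x^7 + 8·x^8)·Dx^2  (order 2).
h: a_k = 5, 12, 27, 88, 213, 516, …
ICs: h(0) = 5, h′(0) = 12.

f: a_k = 2, 2, 6, 10, 22, 42, …
g: a_k = 0, 3, 0, -1, 0, 3/5, …
Sum ⇒ L₀ = lclm(L_f,L_g) in ℚ(x)⟨Dx⟩.
h₀' ⇒ L via d/dx closure of L₀.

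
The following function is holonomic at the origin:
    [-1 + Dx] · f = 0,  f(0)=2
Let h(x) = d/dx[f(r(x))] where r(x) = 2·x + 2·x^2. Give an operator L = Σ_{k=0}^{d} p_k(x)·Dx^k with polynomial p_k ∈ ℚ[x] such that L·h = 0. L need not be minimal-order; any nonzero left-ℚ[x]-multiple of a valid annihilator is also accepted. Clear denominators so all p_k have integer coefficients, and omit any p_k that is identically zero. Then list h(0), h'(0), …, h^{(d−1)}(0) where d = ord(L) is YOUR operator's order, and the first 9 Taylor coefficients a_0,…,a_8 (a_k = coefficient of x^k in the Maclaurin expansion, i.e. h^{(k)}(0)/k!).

L = (4 + 8·x + 8·x^2) + (-1 - 2·x)·Dx  (order 1).
h: a_k = 4, 16, 32, 160/3, 208/3, 1216/15, 3712/45, 24448/315, 4192/63, …
ICs: h(0) = 4.

f: a_k = 2, 2, 1, 1/3, 1/12, 1/60, 1/360, 1/2520, 1/20160, …
Change of var in L_f (x↦r) gives L₀.
h=h₀': d/dx-closure on L₀ ⇒ L.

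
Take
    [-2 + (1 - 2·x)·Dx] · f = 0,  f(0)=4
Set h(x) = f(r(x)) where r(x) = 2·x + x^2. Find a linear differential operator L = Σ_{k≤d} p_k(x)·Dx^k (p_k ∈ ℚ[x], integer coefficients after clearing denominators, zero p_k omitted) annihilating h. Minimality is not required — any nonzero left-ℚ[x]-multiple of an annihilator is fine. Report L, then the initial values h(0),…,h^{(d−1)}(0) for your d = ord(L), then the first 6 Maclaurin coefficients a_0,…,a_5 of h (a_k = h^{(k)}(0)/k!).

L = (4 + 4·x) + (-1 + 4·x + 2·x^2)·Dx  (order 1).
h: a_k = 4, 16, 72, 320, 1424, 6336, …
ICs: h(0) = 4.

f: a_k = 4, 8, 16, 32, 64, 128, …
Substitute x→r, Dx→(1/r')Dx; clear ⇒ L₀.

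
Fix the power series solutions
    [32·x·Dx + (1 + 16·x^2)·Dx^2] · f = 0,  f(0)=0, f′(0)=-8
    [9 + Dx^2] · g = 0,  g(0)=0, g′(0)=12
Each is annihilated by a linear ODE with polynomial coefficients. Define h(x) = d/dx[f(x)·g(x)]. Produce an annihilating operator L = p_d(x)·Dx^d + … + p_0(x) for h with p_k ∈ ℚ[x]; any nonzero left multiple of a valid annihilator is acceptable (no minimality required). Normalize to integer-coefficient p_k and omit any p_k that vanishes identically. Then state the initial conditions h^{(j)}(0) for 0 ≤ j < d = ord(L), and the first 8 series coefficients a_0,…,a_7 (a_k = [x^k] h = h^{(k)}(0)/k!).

L = (2922993 + 113986656·x^2 + 3239661312·x^4 + 5952061440·x^6 + 4156489728·x^8 - 7644119040·x^10 + 110075314176·x^12) + (1760832·x + 128480256·x^3 + 1888911360·x^5 + 5308416000·x^7 + 15288238080·x^9 + 48922361856·x^11)·Dx + (341202 + 13887168·x^2 + 389230080·x^4 + 940474368·x^6 + 1603141632·x^8 + 3737124864·x^10 + 24461180928·x^12)·Dx^2 + (195648·x + 14275584·x^3 + 209879040·x^5 + 589824000·x^7 + 1698693120·x^9 + 5435817984·x^11)·Dx^3 + (1825 + 135776·x^2 + 3251968·x^4 + 31014912·x^6 + 126812160·x^8 + 509607936·x^10 + 1358954496·x^12)·Dx^4  (order 4).
h: a_k = 0, -192, 0, 2624, 0, -34488, 0, 511248, …
ICs: h(0) = 0, h′(0) = -192, h′′(0) = 0, h′′′(0) = 15744.

f: a_k = 0, -8, 0, 128/3, 0, -2048/5, 0, 32768/7, …
g: a_k = 0, 12, 0, -18, 0, 81/10, 0, -243/140, …
Sym-product of L_f,L_g gives L₀ (≤ ord 4).
h=h₀': d/dx-closure on L₀ ⇒ L.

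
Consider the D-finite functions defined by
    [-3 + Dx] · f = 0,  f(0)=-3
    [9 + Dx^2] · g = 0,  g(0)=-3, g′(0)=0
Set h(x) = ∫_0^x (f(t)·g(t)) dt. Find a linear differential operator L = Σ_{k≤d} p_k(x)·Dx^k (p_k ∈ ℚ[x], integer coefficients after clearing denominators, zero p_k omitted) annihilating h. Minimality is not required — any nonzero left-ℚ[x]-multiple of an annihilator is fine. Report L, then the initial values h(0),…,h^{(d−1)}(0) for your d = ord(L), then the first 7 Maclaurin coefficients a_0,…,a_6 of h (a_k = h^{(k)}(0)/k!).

f: a_k = -3, -9, -27/2, -27/2, -81/8, -243/40, -243/80, …
g: a_k = -3, 0, 27/2, 0, -81/8, 0, 243/80, …
Sym-product of L_f,L_g gives L₀ (≤ ord 2).
Integrate: L := L₀·Dx.
L = 18·Dx - 6·Dx^2 + Dx^3  (order 3).
h: a_k = 0, 9, 27/2, 0, -81/4, -243/10, -243/20, …
ICs: h(0) = 0, h′(0) = 9, h′′(0) = 27.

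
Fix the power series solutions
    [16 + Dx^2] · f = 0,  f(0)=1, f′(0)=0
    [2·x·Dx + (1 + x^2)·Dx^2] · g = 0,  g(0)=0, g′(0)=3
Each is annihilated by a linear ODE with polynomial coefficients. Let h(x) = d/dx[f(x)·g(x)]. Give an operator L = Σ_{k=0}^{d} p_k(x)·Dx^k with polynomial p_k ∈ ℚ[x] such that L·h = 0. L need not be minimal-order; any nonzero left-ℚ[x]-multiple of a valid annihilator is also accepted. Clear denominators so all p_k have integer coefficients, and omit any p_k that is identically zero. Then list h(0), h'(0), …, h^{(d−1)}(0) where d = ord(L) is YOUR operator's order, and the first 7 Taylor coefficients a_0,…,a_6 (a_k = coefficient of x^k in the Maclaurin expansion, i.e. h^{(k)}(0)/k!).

L = (32960 + 157056·x^2 + 319424·x^4 + 359424·x^6 + 242688·x^8 + 94208·x^10 + 16384·x^12) + (6752·x + 28736·x^3 + 49120·x^5 + 43520·x^7 + 20480·x^9 + 4096·x^11)·Dx + (3420 + 17320·x^2 + 37356·x^4 + 44272·x^6 + 30848·x^8 + 12032·x^10 + 2048·x^12)·Dx^2 + (422·x + 1796·x^3 + 3070·x^5 + 2720·x^7 + 1280·x^9 + 256·x^11)·Dx^3 + (85 + 469·x^2 + 1087·x^4 + 1363·x^6 + 980·x^8 + 384·x^10 + 64·x^12)·Dx^4  (order 4).
h: a_k = 3, 0, -75, 0, 203, 0, -3461/15, …
ICs: h(0) = 3, h′(0) = 0, h′′(0) = -150, h′′′(0) = 0.

f: a_k = 1, 0, -8, 0, 32/3, 0, -256/45, …
g: a_k = 0, 3, 0, -1, 0, 3/5, 0, …
Sym-product of L_f,L_g gives L₀ (≤ ord 4).
h=h₀': d/dx-closure on L₀ ⇒ L.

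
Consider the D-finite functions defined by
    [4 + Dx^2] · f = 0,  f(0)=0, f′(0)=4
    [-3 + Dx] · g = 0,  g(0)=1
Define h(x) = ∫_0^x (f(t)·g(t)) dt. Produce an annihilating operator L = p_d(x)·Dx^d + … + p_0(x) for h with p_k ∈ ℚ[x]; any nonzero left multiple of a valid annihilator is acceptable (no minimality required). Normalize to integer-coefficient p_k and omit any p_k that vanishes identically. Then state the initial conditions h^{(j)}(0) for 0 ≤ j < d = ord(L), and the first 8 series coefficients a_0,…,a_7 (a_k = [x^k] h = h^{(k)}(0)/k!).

L = 13·Dx - 6·Dx^2 + Dx^3  (order 3).
h: a_k = 0, 0, 2, 4, 23/6, 2, 61/180, -23/70, …
ICs: h(0) = 0, h′(0) = 0, h′′(0) = 4.

f: a_k = 0, 4, 0, -8/3, 0, 8/15, 0, -16/315, …
g: a_k = 1, 3, 9/2, 9/2, 27/8, 81/40, 81/80, 243/560, …
f·g: L₀ = L_f ⊗_s L_g, ord ≤ 2·1.
∫: right-multiply L₀ by Dx.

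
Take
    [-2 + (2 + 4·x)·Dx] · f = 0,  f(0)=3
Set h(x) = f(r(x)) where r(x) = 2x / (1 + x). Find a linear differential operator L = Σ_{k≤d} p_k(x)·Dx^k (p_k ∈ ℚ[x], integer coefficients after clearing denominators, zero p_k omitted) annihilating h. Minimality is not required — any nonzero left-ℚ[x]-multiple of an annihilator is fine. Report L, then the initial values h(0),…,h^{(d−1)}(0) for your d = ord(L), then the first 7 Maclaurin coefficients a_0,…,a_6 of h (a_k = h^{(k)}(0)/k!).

L = -2 + (1 + 6·x + 5·x^2)·Dx  (order 1).
h: a_k = 3, 6, -12, 30, -90, 306, -1128, …
ICs: h(0) = 3.

f: a_k = 3, 3, -3/2, 3/2, -15/8, 21/8, -63/16, …
h₀=f(r): pull back L_f along r ⇒ L₀.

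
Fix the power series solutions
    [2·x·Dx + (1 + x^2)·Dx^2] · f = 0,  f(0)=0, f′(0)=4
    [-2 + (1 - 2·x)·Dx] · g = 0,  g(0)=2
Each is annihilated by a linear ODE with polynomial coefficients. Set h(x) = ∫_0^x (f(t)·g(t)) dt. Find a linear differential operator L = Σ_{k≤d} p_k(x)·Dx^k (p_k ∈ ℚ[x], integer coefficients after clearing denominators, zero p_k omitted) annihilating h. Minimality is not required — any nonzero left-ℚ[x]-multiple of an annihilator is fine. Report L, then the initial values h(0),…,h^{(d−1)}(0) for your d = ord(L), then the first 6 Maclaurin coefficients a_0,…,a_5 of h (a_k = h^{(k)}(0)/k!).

L = 4·x·Dx + (4 - 2·x + 8·x^2)·Dx^2 + (-1 + 2·x - x^2 + 2·x^3)·Dx^3  (order 3).
h: a_k = 0, 0, 4, 16/3, 22/3, 176/15, …
ICs: h(0) = 0, h′(0) = 0, h′′(0) = 8.

f: a_k = 0, 4, 0, -4/3, 0, 4/5, …
g: a_k = 2, 4, 8, 16, 32, 64, …
f·g: L₀ = L_f ⊗_s L_g, ord ≤ 2·1.
h=∫₀ˣh₀: take L = L₀·Dx.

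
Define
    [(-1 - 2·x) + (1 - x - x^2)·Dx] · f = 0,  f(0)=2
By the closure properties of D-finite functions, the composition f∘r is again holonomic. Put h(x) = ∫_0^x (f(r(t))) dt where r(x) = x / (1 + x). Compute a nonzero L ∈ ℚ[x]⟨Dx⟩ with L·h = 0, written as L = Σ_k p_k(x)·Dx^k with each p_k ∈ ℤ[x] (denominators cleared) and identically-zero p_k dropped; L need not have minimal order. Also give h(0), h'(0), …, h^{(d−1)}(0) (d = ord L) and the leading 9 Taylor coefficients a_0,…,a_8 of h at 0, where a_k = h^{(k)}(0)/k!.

f: a_k = 2, 2, 4, 6, 10, 16, 26, 42, 68, …
L₀ from L_f via x↦r, Dx↦r'^{-1}Dx.
Integrate: L := L₀·Dx.
L = (1 + 3·x)·Dx + (-1 - 2·x + x^3)·Dx^2  (order 2).
h: a_k = 0, 2, 1, 2/3, 0, 2/5, -1/3, 4/7, -3/4, …
ICs: h(0) = 0, h′(0) = 2.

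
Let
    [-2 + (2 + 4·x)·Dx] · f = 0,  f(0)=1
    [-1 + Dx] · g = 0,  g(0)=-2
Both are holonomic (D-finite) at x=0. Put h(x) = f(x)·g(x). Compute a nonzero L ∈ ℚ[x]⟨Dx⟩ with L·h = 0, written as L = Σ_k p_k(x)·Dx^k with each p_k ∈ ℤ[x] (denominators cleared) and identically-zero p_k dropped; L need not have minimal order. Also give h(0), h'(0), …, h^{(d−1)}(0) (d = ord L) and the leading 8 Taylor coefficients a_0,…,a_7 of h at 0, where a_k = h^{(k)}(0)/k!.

f: a_k = 1, 1, -1/2, 1/2, -5/8, 7/8, -21/16, 33/16, …
g: a_k = -2, -2, -1, -1/3, -1/12, -1/60, -1/360, -1/2520, …
h₀=f·g: eliminate ⇒ L₀, order ≤ 1·1.
L = (-2 - 2·x) + (1 + 2·x)·Dx  (order 1).
h: a_k = -2, -4, -2, -4/3, 1/3, -14/15, 61/45, -694/315, …
ICs: h(0) = -2.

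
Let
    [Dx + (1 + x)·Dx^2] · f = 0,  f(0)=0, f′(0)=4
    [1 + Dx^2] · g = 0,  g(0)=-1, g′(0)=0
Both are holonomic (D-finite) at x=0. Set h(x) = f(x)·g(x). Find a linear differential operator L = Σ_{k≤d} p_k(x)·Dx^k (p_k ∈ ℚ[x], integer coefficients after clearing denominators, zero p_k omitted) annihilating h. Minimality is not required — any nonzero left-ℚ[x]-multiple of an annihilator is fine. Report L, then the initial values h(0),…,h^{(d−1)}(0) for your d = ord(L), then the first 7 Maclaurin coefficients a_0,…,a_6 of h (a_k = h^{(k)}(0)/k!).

L = (-3 + 6·x + 19·x^2 + 16·x^3 + 4·x^4) + (4 + 20·x + 24·x^2 + 8·x^3)·Dx + (20·x + 42·x^2 + 32·x^3 + 8·x^4)·Dx^2 + (4 + 20·x + 24·x^2 + 8·x^3)·Dx^3 + (3 + 14·x + 23·x^2 + 16·x^3 + 4·x^4)·Dx^4  (order 4).
h: a_k = 0, -4, 2, 2/3, 0, -3/10, 1/4, …
ICs: h(0) = 0, h′(0) = -4, h′′(0) = 4, h′′′(0) = 4.

f: a_k = 0, 4, -2, 4/3, -1, 4/5, -2/3, …
g: a_k = -1, 0, 1/2, 0, -1/24, 0, 1/720, …
L₀ := L_f ⊗_s L_g (sym. prod.), ord ≤ 4.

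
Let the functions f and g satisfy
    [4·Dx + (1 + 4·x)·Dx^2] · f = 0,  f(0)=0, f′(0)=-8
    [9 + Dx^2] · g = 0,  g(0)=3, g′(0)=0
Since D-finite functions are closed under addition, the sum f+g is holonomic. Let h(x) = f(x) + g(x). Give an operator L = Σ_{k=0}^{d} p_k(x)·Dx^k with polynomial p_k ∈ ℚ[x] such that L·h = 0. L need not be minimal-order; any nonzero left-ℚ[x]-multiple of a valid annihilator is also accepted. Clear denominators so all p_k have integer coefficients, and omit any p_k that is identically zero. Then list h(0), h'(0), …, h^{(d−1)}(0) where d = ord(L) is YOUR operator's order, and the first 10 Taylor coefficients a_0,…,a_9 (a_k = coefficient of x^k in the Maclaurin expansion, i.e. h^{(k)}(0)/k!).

f: a_k = 0, -8, 16, -128/3, 128, -2048/5, 4096/3, -32768/7, 16384, -524288/9, …
g: a_k = 3, 0, -27/2, 0, 81/8, 0, -243/80, 0, 2187/4480, 0, …
L₀ := lclm(L_f,L_g); ord L₀ ≤ 2+2.
L = (3780 + 2592·x + 5184·x^2)·Dx + (369 + 2124·x + 3888·x^2 + 5184·x^3)·Dx^2 + (420 + 288·x + 576·x^2)·Dx^3 + (41 + 236·x + 432·x^2 + 576·x^3)·Dx^4  (order 4).
h: a_k = 3, -8, 5/2, -128/3, 1105/8, -2048/5, 326951/240, -32768/7, 73402507/4480, -524288/9, …
ICs: h(0) = 3, h′(0) = -8, h′′(0) = 5, h′′′(0) = -256.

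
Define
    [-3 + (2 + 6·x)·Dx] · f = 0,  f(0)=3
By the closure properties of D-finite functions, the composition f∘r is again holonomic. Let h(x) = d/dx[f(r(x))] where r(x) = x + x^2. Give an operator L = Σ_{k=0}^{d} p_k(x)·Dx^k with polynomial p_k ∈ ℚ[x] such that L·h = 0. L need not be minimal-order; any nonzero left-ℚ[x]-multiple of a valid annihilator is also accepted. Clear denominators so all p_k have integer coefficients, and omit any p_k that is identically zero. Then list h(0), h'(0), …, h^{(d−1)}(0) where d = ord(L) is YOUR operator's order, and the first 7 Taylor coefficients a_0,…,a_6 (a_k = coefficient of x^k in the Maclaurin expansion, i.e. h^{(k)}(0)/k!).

L = 1 + (-2 - 10·x - 18·x^2 - 12·x^3)·Dx  (order 1).
h: a_k = 9/2, 9/4, -81/16, 297/32, -3645/256, 8991/512, -28917/2048, …
ICs: h(0) = 9/2.

f: a_k = 3, 9/2, -27/8, 81/16, -1215/128, 5103/256, -45927/1024, …
Substitute x→r, Dx→(1/r')Dx; clear ⇒ L₀.
h=h₀': d/dx-closure on L₀ ⇒ L.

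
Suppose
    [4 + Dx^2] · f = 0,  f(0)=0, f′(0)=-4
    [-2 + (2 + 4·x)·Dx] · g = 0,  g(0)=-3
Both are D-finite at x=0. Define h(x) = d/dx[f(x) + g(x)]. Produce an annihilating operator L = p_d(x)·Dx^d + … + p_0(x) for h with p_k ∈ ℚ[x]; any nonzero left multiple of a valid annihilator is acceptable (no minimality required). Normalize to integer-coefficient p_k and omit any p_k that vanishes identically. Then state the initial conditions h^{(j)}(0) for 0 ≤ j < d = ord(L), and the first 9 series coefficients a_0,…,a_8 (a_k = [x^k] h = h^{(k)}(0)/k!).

L = (-76 - 64·x - 64·x^2) + (-28 - 120·x - 192·x^2 - 128·x^3)·Dx + (-19 - 16·x - 16·x^2)·Dx^2 + (-7 - 30·x - 48·x^2 - 32·x^3)·Dx^3  (order 3).
h: a_k = -7, 3, 7/2, 15/2, -379/24, 189/8, -30929/720, 1287/16, -6082099/40320, …
ICs: h(0) = -7, h′(0) = 3, h′′(0) = 7.

f: a_k = 0, -4, 0, 8/3, 0, -8/15, 0, 16/315, 0, …
g: a_k = -3, -3, 3/2, -3/2, 15/8, -21/8, 63/16, -99/16, 1287/128, …
f+g: L₀ = lclm(L_f,L_g), ord ≤ 2+1.
h=h₀': d/dx-closure on L₀ ⇒ L.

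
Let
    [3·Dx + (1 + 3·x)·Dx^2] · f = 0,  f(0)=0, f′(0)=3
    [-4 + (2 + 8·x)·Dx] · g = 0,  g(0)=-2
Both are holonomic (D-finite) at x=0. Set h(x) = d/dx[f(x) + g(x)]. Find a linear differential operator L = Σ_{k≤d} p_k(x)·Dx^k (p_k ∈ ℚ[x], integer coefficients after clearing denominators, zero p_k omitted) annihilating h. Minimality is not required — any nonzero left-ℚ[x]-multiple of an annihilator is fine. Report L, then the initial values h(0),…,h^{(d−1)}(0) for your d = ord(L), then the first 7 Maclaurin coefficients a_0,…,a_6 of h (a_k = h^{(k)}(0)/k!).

f: a_k = 0, 3, -9/2, 9, -81/4, 243/5, -243/2, …
g: a_k = -2, -4, 4, -8, 20, -56, 168, …
Weyl lclm of L_f,L_g ⇒ L₀ (ord ≤ 3).
h=h₀': d/dx-closure on L₀ ⇒ L.
L = 36·x + (6 + 72·x + 180·x^2)·Dx + (1 + 13·x + 54·x^2 + 72·x^3)·Dx^2  (order 2).
h: a_k = -1, -1, 3, -1, -37, 279, -1509, …
ICs: h(0) = -1, h′(0) = -1.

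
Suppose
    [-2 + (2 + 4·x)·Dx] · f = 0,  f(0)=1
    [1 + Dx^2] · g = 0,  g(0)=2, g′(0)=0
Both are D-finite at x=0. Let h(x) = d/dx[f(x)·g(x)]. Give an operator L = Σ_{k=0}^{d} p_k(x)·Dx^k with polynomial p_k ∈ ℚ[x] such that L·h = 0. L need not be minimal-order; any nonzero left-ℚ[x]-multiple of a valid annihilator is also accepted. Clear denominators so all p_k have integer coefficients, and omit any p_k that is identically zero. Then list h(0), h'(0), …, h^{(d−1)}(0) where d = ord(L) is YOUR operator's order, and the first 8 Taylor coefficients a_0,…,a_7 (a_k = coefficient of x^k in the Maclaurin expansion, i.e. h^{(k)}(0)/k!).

f: a_k = 1, 1, -1/2, 1/2, -5/8, 7/8, -21/16, 33/16, …
g: a_k = 2, 0, -1, 0, 1/12, 0, -1/360, 0, …
Product ⇒ symmetric product L₀, ord ≤ 2.
h₀' ⇒ L via d/dx closure of L₀.
L = (2 + 12·x + 16·x^2 + 8·x^3 + 4·x^4) + (1 - 6·x^2 - 4·x^3)·Dx + (1 + 5·x + 9·x^2 + 8·x^3 + 4·x^4)·Dx^2  (order 2).
h: a_k = 2, -4, 0, -8/3, 20/3, -184/15, 1036/45, -13712/315, …
ICs: h(0) = 2, h′(0) = -4.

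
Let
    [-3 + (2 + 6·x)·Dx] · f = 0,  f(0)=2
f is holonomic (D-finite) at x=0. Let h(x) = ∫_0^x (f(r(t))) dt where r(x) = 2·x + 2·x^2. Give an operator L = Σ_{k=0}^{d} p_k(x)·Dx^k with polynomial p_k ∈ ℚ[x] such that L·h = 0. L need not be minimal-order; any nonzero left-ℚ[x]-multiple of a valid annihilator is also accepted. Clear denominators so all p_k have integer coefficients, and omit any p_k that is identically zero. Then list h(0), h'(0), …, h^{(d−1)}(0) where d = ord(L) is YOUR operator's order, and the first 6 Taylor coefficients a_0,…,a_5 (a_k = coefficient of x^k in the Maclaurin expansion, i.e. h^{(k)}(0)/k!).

L = (-3 - 6·x)·Dx + (1 + 6·x + 6·x^2)·Dx^2  (order 2).
h: a_k = 0, 2, 3, -1, 9/4, -117/20, …
ICs: h(0) = 0, h′(0) = 2.

f: a_k = 2, 3, -9/4, 27/8, -405/64, 1701/128, …
Substitute x→r, Dx→(1/r')Dx; clear ⇒ L₀.
h=∫₀ˣh₀: take L = L₀·Dx.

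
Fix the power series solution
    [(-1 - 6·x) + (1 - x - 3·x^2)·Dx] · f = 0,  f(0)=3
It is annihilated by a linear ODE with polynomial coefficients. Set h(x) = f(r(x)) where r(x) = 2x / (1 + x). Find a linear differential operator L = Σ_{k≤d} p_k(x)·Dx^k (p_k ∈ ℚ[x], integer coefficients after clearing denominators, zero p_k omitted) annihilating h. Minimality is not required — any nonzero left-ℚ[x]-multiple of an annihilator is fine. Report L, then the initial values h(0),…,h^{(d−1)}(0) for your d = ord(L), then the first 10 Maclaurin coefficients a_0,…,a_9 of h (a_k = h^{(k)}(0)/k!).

L = (2 + 26·x) + (-1 - x + 13·x^2 + 13·x^3)·Dx  (order 1).
h: a_k = 3, 6, 42, 78, 546, 1014, 7098, 13182, 92274, 171366, …
ICs: h(0) = 3.

f: a_k = 3, 3, 12, 21, 57, 120, 291, 651, 1524, 3477, …
h₀=f(r): pull back L_f along r ⇒ L₀.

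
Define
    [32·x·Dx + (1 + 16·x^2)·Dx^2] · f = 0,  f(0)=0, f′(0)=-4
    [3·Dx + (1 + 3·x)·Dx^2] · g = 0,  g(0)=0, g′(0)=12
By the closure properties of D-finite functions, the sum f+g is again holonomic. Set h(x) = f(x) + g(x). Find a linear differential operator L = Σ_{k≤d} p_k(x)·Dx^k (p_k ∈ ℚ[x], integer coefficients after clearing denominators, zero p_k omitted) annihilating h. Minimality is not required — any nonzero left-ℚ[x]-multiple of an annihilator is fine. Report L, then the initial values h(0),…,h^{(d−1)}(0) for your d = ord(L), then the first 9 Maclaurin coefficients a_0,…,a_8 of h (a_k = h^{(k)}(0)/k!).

L = (-96 - 864·x + 4608·x^2 + 4608·x^3)·Dx + (-50 - 192·x + 672·x^2 + 9216·x^3 + 9216·x^4)·Dx^2 + (-3 + 23·x + 96·x^2 + 512·x^3 + 2304·x^4 + 2304·x^5)·Dx^3  (order 3).
h: a_k = 0, 8, -18, 172/3, -81, -52/5, -486, 25132/7, -6561/2, …
ICs: h(0) = 0, h′(0) = 8, h′′(0) = -36.

f: a_k = 0, -4, 0, 64/3, 0, -1024/5, 0, 16384/7, 0, …
g: a_k = 0, 12, -18, 36, -81, 972/5, -486, 8748/7, -6561/2, …
f+g: L₀ = lclm(L_f,L_g), ord ≤ 2+2.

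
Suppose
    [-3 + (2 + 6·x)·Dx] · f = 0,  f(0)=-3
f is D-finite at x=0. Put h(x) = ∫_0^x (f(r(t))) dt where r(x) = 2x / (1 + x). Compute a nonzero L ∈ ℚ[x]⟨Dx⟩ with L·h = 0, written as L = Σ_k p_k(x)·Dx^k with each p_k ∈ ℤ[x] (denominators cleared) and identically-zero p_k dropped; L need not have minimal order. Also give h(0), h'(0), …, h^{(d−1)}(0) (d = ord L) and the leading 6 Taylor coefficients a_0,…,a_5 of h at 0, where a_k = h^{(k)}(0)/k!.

L = -3·Dx + (1 + 8·x + 7·x^2)·Dx^2  (order 2).
h: a_k = 0, -3, -9/2, 15/2, -153/8, 2583/40, …
ICs: h(0) = 0, h′(0) = -3.

f: a_k = -3, -9/2, 27/8, -81/16, 1215/128, -5103/256, …
Change of var in L_f (x↦r) gives L₀.
∫: right-multiply L₀ by Dx.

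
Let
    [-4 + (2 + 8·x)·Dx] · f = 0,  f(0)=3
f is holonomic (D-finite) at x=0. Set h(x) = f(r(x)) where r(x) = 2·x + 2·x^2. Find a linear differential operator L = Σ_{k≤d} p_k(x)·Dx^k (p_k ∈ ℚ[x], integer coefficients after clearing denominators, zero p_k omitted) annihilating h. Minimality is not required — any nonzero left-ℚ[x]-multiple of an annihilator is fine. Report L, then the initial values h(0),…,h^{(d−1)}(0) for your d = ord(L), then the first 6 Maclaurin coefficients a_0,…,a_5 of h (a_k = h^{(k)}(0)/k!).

L = (-4 - 8·x) + (1 + 8·x + 8·x^2)·Dx  (order 1).
h: a_k = 3, 12, -12, 48, -216, 1056, …
ICs: h(0) = 3.

f: a_k = 3, 6, -6, 12, -30, 84, …
f∘r: x↦r, Dx↦Dx/r' in L_f ⇒ L₀.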